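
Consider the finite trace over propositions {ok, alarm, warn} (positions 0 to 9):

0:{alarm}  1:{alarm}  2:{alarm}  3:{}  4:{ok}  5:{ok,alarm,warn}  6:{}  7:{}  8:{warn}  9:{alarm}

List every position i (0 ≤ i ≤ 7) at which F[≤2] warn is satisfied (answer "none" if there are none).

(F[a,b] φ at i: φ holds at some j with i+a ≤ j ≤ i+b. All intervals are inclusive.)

3, 4, 5, 6, 7

Evaluate at each i in [0,7]:
  i=0: ✗ (none in [0,2])
  i=1: ✗ (none in [1,3])
  i=2: ✗ (none in [2,4])
  i=3: ✓ (witness j=5)
  i=4: ✓ (witness j=5)
  i=5: ✓ (witness j=5)
  i=6: ✓ (witness j=8)
  i=7: ✓ (witness j=8)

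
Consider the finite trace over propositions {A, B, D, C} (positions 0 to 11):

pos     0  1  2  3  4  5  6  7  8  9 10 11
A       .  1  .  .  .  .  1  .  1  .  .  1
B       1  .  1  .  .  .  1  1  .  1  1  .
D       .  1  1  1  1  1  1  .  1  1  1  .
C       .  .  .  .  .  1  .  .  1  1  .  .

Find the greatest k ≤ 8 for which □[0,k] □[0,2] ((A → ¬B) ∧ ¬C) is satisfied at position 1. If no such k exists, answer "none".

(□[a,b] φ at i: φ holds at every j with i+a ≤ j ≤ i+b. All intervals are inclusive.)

1

□[0,2] ((A → ¬B) ∧ ¬C) must hold from j=1 onward; find where it first fails.
  j=1: holds
  j=2: holds
  j=3: fails
Holds on [1,2], so largest k = 1.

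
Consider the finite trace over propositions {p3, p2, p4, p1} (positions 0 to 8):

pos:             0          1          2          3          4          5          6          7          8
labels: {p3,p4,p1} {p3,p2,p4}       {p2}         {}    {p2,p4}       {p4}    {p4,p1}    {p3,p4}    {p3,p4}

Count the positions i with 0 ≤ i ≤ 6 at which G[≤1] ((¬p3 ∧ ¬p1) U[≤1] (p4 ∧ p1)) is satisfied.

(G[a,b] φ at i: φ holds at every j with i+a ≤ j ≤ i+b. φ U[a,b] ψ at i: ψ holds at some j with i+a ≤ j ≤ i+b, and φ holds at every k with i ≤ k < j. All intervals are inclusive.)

Evaluate at each i in [0,6]:
  i=0: ✗ (fails at j=1)
  i=1: ✗ (fails at j=1)
  i=2: ✗ (fails at j=2)
  i=3: ✗ (fails at j=3)
  i=4: ✗ (fails at j=4)
  i=5: ✓ (all of [5,6])
  i=6: ✗ (fails at j=7)
Positions where it holds: {5} → 1.

1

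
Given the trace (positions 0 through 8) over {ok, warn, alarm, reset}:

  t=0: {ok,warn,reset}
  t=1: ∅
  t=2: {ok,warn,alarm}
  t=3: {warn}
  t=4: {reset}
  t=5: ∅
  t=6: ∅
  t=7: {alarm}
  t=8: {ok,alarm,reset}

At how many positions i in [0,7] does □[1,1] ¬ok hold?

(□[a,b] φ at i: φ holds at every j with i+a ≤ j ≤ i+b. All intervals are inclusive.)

6

Evaluate at each i in [0,7]:
  i=0: ✓ (all of [1,1])
  i=1: ✗ (fails at j=2)
  i=2: ✓ (all of [3,3])
  i=3: ✓ (all of [4,4])
  i=4: ✓ (all of [5,5])
  i=5: ✓ (all of [6,6])
  i=6: ✓ (all of [7,7])
  i=7: ✗ (fails at j=8)
Positions where it holds: {0, 2, 3, 4, 5, 6} → 6.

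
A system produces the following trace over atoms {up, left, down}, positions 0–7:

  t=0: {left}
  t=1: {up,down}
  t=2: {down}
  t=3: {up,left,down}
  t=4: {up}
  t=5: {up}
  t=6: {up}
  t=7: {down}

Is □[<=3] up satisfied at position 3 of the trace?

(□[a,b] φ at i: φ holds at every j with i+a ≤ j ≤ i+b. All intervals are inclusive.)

Holds

Check up at every j in [3,6]:
  j=3: true
  j=4: true
  j=5: true
  j=6: true
All positions satisfy it → formula holds.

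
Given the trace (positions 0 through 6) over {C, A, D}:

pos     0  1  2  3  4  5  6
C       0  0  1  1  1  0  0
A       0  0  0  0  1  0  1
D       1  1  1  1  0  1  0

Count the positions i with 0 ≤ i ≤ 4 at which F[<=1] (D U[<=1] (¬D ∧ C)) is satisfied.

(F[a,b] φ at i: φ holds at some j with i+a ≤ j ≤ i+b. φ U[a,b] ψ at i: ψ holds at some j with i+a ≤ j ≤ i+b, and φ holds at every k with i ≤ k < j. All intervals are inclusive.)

3

Evaluate at each i in [0,4]:
  i=0: ✗ (none in [0,1])
  i=1: ✗ (none in [1,2])
  i=2: ✓ (witness j=3)
  i=3: ✓ (witness j=3)
  i=4: ✓ (witness j=4)
Positions where it holds: {2, 3, 4} → 3.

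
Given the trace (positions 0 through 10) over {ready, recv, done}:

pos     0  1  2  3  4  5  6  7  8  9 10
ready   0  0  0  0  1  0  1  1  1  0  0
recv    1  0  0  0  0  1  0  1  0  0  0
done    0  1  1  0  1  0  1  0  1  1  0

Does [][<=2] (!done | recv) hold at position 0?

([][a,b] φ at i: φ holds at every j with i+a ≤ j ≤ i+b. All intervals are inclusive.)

Check (!done | recv) at every j in [0,2]:
  j=0: true
  j=1: false
  j=2: false
Fails at j=1 → formula fails.

Does not hold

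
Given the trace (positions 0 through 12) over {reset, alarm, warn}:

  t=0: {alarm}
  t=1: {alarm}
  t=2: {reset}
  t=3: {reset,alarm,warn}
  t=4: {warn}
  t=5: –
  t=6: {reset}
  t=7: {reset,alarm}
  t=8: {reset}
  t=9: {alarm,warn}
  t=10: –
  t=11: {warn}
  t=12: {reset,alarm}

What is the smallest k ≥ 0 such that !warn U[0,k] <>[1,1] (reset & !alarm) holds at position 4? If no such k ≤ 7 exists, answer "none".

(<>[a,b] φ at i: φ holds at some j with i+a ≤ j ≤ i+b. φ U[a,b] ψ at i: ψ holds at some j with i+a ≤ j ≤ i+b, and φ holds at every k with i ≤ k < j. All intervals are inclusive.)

none

Need earliest j ≥ 4 with <>[1,1] (reset & !alarm), and !warn at every k in [4,j-1].
  j=4: rhs fails.
  j=5: rhs holds but lhs fails at k=4.
  j=6: rhs fails.
  j=7: rhs holds but lhs fails at k=4.
  j=8: rhs fails.
  j=9: rhs fails.
  j=10: rhs fails.
  j=11: rhs fails.
No witness within the range → none.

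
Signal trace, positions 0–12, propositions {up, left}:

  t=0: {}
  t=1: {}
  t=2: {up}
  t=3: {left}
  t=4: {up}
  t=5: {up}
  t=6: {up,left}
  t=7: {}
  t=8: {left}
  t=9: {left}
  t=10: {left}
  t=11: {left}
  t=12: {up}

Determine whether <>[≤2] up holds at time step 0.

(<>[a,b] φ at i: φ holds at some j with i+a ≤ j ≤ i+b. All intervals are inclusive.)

Check up at each j in [0,2]:
  j=0: false
  j=1: false
  j=2: true
Found at j=2 → formula holds.

True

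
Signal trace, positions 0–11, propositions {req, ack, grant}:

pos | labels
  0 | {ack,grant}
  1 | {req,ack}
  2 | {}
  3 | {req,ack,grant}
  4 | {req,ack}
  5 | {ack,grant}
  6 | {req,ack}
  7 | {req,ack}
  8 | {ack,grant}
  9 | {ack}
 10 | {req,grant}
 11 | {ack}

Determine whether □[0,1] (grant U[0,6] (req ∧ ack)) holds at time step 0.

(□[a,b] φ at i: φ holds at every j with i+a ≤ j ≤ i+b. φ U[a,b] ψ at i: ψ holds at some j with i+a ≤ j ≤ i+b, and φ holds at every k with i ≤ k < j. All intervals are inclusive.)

Holds

Check (grant U[0,6] (req ∧ ack)) at every j in [0,1]:
  j=0: holds
  j=1: holds
All positions satisfy it → formula holds.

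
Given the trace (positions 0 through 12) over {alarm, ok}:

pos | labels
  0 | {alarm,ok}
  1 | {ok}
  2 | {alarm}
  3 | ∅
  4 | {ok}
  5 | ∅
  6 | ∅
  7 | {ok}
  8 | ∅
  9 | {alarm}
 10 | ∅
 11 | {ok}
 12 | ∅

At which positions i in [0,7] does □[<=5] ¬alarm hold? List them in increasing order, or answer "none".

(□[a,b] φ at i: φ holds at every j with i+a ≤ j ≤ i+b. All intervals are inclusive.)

3

Evaluate at each i in [0,7]:
  i=0: ✗ (fails at j=0)
  i=1: ✗ (fails at j=2)
  i=2: ✗ (fails at j=2)
  i=3: ✓ (all of [3,8])
  i=4: ✗ (fails at j=9)
  i=5: ✗ (fails at j=9)
  i=6: ✗ (fails at j=9)
  i=7: ✗ (fails at j=9)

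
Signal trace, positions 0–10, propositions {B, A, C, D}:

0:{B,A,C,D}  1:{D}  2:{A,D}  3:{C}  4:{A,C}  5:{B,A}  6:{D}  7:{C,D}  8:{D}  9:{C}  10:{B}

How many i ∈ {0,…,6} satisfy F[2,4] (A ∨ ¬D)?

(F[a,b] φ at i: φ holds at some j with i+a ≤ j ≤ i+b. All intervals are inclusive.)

6

Evaluate at each i in [0,6]:
  i=0: ✓ (witness j=2)
  i=1: ✓ (witness j=3)
  i=2: ✓ (witness j=4)
  i=3: ✓ (witness j=5)
  i=4: ✗ (none in [6,8])
  i=5: ✓ (witness j=9)
  i=6: ✓ (witness j=9)
Positions where it holds: {0, 1, 2, 3, 5, 6} → 6.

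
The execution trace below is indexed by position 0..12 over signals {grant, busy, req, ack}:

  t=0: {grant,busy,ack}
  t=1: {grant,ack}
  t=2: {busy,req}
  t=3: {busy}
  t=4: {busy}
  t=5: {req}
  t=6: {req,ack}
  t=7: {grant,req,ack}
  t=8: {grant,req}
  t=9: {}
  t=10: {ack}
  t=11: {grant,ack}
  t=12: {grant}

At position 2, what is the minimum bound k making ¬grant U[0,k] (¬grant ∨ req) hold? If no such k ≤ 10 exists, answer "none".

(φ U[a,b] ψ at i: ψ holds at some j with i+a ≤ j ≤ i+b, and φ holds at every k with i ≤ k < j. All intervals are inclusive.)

Need earliest j ≥ 2 with (¬grant ∨ req), and ¬grant at every k in [2,j-1].
  j=2: rhs holds (empty prefix). k = 0.

0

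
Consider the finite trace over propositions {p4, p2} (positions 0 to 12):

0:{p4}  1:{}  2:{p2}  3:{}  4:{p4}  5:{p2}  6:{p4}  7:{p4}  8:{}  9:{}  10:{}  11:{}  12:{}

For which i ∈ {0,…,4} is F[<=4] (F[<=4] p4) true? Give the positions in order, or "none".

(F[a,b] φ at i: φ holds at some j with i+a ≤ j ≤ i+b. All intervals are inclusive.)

0, 1, 2, 3, 4

Evaluate at each i in [0,4]:
  i=0: ✓ (witness j=0)
  i=1: ✓ (witness j=1)
  i=2: ✓ (witness j=2)
  i=3: ✓ (witness j=3)
  i=4: ✓ (witness j=4)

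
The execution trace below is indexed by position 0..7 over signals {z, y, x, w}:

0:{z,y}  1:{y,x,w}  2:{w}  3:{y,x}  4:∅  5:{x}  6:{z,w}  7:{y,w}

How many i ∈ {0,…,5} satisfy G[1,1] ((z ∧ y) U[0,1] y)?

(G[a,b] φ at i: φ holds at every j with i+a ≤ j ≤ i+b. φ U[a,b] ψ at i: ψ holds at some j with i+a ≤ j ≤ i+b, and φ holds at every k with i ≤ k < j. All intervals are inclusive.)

2

Evaluate at each i in [0,5]:
  i=0: ✓ (all of [1,1])
  i=1: ✗ (fails at j=2)
  i=2: ✓ (all of [3,3])
  i=3: ✗ (fails at j=4)
  i=4: ✗ (fails at j=5)
  i=5: ✗ (fails at j=6)
Positions where it holds: {0, 2} → 2.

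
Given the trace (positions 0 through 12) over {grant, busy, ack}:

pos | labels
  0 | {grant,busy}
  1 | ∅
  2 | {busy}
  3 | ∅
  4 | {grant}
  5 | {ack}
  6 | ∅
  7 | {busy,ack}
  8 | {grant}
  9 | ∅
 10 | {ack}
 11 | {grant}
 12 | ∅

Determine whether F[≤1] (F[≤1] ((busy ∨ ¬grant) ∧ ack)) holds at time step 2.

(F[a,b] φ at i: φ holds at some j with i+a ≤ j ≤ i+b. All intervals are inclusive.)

Check F[≤1] ((busy ∨ ¬grant) ∧ ack) at each j in [2,3]:
  j=2: fails (none in [2,3])
  j=3: fails (none in [3,4])
No position in the window satisfies it → formula fails.

Does not hold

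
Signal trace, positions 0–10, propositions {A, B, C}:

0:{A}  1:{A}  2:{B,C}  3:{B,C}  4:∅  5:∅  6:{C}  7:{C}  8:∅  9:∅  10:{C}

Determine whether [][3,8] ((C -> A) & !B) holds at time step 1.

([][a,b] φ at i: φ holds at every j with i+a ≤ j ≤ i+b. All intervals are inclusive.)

Does not hold

Check ((C -> A) & !B) at every j in [4,9]:
  j=4: true
  j=5: true
  j=6: false
  j=7: false
  j=8: true
  j=9: true
Fails at j=6 → formula fails.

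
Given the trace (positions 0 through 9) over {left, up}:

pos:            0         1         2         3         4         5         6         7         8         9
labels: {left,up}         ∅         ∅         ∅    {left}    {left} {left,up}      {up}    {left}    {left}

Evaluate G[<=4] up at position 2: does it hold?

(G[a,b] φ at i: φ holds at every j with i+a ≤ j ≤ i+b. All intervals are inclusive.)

Check up at every j in [2,6]:
  j=2: false
  j=3: false
  j=4: false
  j=5: false
  j=6: true
Fails at j=2 → formula fails.

No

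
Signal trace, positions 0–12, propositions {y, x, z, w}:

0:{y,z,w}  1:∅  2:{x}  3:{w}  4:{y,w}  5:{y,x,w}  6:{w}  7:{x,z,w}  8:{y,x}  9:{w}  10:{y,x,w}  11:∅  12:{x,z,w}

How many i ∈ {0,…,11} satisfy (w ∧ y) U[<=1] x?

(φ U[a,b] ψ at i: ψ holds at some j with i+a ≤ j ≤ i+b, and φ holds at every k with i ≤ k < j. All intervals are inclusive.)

6

Evaluate at each i in [0,11]:
  i=0: ✗ (no rhs in [0,1])
  i=1: ✗ (lhs fails at k=1 before rhs at j=2)
  i=2: ✓ (rhs at j=2)
  i=3: ✗ (no rhs in [3,4])
  i=4: ✓ (rhs at j=5; lhs holds on [4,4])
  i=5: ✓ (rhs at j=5)
  i=6: ✗ (lhs fails at k=6 before rhs at j=7)
  i=7: ✓ (rhs at j=7)
  i=8: ✓ (rhs at j=8)
  i=9: ✗ (lhs fails at k=9 before rhs at j=10)
  i=10: ✓ (rhs at j=10)
  i=11: ✗ (lhs fails at k=11 before rhs at j=12)
Positions where it holds: {2, 4, 5, 7, 8, 10} → 6.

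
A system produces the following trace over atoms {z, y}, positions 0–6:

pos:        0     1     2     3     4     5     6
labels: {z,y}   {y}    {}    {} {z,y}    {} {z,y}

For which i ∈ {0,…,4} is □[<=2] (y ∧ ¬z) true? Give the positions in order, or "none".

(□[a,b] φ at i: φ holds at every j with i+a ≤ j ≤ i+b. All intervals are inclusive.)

none

Evaluate at each i in [0,4]:
  i=0: ✗ (fails at j=0)
  i=1: ✗ (fails at j=2)
  i=2: ✗ (fails at j=2)
  i=3: ✗ (fails at j=3)
  i=4: ✗ (fails at j=4)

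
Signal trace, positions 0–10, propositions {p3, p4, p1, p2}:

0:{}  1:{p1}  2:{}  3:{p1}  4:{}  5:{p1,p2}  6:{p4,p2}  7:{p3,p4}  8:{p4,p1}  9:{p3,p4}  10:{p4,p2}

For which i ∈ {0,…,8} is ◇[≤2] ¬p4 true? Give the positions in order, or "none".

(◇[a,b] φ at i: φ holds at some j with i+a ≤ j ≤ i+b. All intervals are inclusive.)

0, 1, 2, 3, 4, 5

Evaluate at each i in [0,8]:
  i=0: ✓ (witness j=0)
  i=1: ✓ (witness j=1)
  i=2: ✓ (witness j=2)
  i=3: ✓ (witness j=3)
  i=4: ✓ (witness j=4)
  i=5: ✓ (witness j=5)
  i=6: ✗ (none in [6,8])
  i=7: ✗ (none in [7,9])
  i=8: ✗ (none in [8,10])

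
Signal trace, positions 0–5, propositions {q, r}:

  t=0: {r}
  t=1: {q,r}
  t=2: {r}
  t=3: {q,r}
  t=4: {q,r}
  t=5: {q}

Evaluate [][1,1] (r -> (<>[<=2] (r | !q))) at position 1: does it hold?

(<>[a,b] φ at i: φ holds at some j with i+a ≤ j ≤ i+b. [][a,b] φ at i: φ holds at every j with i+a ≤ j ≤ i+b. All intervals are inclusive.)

Check (r -> (<>[<=2] (r | !q))) at every j in [2,2]:
  j=2: antecedent true; consequent holds (witness at 2) → ✓
All positions satisfy it → formula holds.

True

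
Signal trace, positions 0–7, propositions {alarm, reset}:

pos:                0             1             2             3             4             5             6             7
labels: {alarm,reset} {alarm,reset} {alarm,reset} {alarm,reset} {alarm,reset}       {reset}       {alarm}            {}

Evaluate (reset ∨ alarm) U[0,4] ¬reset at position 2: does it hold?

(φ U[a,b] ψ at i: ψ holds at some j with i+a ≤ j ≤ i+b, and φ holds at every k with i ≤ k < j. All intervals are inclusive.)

Need some j in [2,6] with ¬reset, and (reset ∨ alarm) at every k in [2,j-1].
  j=2: ¬reset false.
  j=3: ¬reset false.
  j=4: ¬reset false.
  j=5: ¬reset false.
  j=6: ¬reset holds; (reset ∨ alarm) holds at every k in [2,5] → satisfied.

Yes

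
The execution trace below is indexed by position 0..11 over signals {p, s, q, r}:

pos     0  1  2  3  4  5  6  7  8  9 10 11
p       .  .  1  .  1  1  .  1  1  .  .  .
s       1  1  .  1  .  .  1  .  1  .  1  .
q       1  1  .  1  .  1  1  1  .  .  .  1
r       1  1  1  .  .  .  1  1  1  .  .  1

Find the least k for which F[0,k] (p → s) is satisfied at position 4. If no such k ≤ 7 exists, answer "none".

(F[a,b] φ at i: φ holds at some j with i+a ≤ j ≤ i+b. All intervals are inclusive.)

Scan j = 4,5,… for (p → s):
  j=4: fails
  j=5: fails
  j=6: holds
First hit at j=6, so smallest k = 6-4 = 2.

2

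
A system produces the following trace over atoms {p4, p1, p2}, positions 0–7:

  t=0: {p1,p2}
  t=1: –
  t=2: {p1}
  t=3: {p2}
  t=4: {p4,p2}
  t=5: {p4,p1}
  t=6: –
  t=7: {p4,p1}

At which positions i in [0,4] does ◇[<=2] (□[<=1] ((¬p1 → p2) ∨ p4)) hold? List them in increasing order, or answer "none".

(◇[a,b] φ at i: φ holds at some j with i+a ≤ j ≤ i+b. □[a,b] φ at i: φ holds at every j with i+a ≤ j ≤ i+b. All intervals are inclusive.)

Evaluate at each i in [0,4]:
  i=0: ✓ (witness j=2)
  i=1: ✓ (witness j=2)
  i=2: ✓ (witness j=2)
  i=3: ✓ (witness j=3)
  i=4: ✓ (witness j=4)

0, 1, 2, 3, 4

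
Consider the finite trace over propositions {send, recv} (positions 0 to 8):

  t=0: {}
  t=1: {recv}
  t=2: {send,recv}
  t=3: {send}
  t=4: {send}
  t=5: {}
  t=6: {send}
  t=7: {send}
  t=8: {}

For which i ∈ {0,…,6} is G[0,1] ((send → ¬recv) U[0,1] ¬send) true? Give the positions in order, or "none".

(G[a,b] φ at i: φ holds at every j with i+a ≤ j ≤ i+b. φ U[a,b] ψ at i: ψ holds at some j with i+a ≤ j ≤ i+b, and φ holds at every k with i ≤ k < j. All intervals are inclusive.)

Evaluate at each i in [0,6]:
  i=0: ✓ (all of [0,1])
  i=1: ✗ (fails at j=2)
  i=2: ✗ (fails at j=2)
  i=3: ✗ (fails at j=3)
  i=4: ✓ (all of [4,5])
  i=5: ✗ (fails at j=6)
  i=6: ✗ (fails at j=6)

0, 4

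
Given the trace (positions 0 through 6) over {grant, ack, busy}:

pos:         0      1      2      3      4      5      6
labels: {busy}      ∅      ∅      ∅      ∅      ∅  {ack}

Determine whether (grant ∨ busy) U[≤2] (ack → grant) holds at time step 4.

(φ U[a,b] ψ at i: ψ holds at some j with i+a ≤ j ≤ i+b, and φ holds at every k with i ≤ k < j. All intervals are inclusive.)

Yes

Need some j in [4,6] with (ack → grant), and (grant ∨ busy) at every k in [4,j-1].
  j=4: (ack → grant) holds; no prefix to check → satisfied.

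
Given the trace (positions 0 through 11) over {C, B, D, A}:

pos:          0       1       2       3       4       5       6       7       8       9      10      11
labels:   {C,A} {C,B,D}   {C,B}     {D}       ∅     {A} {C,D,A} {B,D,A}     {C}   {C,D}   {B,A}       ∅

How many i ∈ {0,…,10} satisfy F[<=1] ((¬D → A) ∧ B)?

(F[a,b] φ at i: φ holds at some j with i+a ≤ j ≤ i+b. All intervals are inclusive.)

6

Evaluate at each i in [0,10]:
  i=0: ✓ (witness j=1)
  i=1: ✓ (witness j=1)
  i=2: ✗ (none in [2,3])
  i=3: ✗ (none in [3,4])
  i=4: ✗ (none in [4,5])
  i=5: ✗ (none in [5,6])
  i=6: ✓ (witness j=7)
  i=7: ✓ (witness j=7)
  i=8: ✗ (none in [8,9])
  i=9: ✓ (witness j=10)
  i=10: ✓ (witness j=10)
Positions where it holds: {0, 1, 6, 7, 9, 10} → 6.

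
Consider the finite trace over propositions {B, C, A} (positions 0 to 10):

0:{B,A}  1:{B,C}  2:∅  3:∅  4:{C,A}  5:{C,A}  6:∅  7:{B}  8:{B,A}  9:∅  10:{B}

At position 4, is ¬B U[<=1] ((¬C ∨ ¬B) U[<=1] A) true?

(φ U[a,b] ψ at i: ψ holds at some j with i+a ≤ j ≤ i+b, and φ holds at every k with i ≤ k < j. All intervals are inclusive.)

Need some j in [4,5] with ((¬C ∨ ¬B) U[<=1] A), and ¬B at every k in [4,j-1].
  j=4: ((¬C ∨ ¬B) U[<=1] A) holds; no prefix to check → satisfied.

True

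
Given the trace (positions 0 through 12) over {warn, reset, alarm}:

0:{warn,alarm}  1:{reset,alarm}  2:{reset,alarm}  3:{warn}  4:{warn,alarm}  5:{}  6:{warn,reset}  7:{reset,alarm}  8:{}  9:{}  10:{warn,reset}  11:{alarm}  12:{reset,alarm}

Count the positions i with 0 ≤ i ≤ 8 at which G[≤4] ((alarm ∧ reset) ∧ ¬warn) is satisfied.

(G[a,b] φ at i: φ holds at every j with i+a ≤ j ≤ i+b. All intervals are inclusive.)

0

Evaluate at each i in [0,8]:
  i=0: ✗ (fails at j=0)
  i=1: ✗ (fails at j=3)
  i=2: ✗ (fails at j=3)
  i=3: ✗ (fails at j=3)
  i=4: ✗ (fails at j=4)
  i=5: ✗ (fails at j=5)
  i=6: ✗ (fails at j=6)
  i=7: ✗ (fails at j=8)
  i=8: ✗ (fails at j=8)
Positions where it holds: {} → 0.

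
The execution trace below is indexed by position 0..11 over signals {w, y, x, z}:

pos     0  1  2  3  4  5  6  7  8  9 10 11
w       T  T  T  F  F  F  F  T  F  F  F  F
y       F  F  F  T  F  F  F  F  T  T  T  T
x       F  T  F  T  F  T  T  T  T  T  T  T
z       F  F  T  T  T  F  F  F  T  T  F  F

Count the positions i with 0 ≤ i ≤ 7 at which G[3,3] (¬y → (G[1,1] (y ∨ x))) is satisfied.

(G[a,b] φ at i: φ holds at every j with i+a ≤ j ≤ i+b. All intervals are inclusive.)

8

Evaluate at each i in [0,7]:
  i=0: ✓ (all of [3,3])
  i=1: ✓ (all of [4,4])
  i=2: ✓ (all of [5,5])
  i=3: ✓ (all of [6,6])
  i=4: ✓ (all of [7,7])
  i=5: ✓ (all of [8,8])
  i=6: ✓ (all of [9,9])
  i=7: ✓ (all of [10,10])
Positions where it holds: {0, 1, 2, 3, 4, 5, 6, 7} → 8.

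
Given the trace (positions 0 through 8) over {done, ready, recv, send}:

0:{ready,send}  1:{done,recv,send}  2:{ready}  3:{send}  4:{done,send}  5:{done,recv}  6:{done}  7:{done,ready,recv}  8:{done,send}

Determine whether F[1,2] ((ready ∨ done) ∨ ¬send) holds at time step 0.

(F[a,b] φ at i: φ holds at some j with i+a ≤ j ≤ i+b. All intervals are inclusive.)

True

Check ((ready ∨ done) ∨ ¬send) at each j in [1,2]:
  j=1: true
  j=2: true
Found at j=1 → formula holds.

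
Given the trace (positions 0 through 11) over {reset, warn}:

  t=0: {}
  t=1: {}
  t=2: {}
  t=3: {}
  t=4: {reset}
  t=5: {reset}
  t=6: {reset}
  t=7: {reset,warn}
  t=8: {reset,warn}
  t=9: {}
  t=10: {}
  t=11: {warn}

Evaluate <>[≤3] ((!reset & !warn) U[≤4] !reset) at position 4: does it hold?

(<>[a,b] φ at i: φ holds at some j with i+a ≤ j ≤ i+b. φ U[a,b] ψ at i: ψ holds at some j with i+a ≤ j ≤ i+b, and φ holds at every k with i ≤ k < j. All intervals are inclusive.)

Check ((!reset & !warn) U[≤4] !reset) at each j in [4,7]:
  j=4: fails
  j=5: fails
  j=6: fails
  j=7: fails
No position in the window satisfies it → formula fails.

Does not hold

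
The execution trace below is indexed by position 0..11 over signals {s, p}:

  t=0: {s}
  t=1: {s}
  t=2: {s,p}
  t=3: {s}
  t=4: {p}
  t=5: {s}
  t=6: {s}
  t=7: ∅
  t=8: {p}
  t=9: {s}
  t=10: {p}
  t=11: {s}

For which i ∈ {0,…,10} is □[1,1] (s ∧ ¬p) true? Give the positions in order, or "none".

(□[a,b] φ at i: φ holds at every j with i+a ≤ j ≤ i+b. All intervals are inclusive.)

0, 2, 4, 5, 8, 10

Evaluate at each i in [0,10]:
  i=0: ✓ (all of [1,1])
  i=1: ✗ (fails at j=2)
  i=2: ✓ (all of [3,3])
  i=3: ✗ (fails at j=4)
  i=4: ✓ (all of [5,5])
  i=5: ✓ (all of [6,6])
  i=6: ✗ (fails at j=7)
  i=7: ✗ (fails at j=8)
  i=8: ✓ (all of [9,9])
  i=9: ✗ (fails at j=10)
  i=10: ✓ (all of [11,11])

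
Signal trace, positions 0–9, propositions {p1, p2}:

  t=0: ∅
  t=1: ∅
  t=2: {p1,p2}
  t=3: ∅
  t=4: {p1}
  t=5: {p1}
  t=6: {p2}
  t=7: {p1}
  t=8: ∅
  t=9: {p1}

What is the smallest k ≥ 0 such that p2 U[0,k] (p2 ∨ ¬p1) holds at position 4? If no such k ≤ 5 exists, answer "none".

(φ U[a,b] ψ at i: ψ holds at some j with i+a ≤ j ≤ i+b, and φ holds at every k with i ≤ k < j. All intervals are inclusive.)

none

Need earliest j ≥ 4 with (p2 ∨ ¬p1), and p2 at every k in [4,j-1].
  j=4: rhs fails.
  j=5: rhs fails.
  j=6: rhs holds but lhs fails at k=4.
  j=7: rhs fails.
  j=8: rhs holds but lhs fails at k=4.
  j=9: rhs fails.
No witness within the range → none.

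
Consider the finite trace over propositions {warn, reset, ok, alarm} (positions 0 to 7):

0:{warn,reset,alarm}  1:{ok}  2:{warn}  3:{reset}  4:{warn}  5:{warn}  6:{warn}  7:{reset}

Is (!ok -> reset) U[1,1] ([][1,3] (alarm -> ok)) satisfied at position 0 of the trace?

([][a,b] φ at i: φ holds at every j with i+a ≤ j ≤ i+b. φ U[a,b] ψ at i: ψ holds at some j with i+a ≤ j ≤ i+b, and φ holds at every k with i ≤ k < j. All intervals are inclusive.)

Holds

Need some j in [1,1] with [][1,3] (alarm -> ok), and (!ok -> reset) at every k in [0,j-1].
  j=1: [][1,3] (alarm -> ok) holds; (!ok -> reset) holds at every k in [0,0] → satisfied.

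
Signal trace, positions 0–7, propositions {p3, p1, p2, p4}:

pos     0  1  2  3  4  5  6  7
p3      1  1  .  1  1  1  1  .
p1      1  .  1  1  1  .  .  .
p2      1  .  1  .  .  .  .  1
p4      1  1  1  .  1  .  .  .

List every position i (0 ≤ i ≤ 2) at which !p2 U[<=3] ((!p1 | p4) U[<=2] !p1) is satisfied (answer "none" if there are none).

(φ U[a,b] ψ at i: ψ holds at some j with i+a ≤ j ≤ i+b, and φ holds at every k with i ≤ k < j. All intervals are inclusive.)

0, 1

Evaluate at each i in [0,2]:
  i=0: ✓ (rhs at j=0)
  i=1: ✓ (rhs at j=1)
  i=2: ✗ (lhs fails at k=2 before rhs at j=4)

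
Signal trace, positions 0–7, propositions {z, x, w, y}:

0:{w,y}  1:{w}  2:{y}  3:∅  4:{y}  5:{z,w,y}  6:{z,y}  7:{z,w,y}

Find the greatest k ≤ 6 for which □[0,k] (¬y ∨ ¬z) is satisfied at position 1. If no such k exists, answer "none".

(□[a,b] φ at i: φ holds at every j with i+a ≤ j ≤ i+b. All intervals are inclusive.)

3

(¬y ∨ ¬z) must hold from j=1 onward; find where it first fails.
  j=1: holds
  j=2: holds
  j=3: holds
  j=4: holds
  j=5: fails
Holds on [1,4], so largest k = 3.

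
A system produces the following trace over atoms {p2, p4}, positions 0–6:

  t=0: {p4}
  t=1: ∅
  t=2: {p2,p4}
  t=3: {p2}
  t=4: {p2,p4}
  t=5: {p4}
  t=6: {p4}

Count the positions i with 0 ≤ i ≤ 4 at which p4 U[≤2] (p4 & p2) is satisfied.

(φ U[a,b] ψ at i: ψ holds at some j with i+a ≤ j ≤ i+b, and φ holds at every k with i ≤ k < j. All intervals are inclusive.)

2

Evaluate at each i in [0,4]:
  i=0: ✗ (lhs fails at k=1 before rhs at j=2)
  i=1: ✗ (lhs fails at k=1 before rhs at j=2)
  i=2: ✓ (rhs at j=2)
  i=3: ✗ (lhs fails at k=3 before rhs at j=4)
  i=4: ✓ (rhs at j=4)
Positions where it holds: {2, 4} → 2.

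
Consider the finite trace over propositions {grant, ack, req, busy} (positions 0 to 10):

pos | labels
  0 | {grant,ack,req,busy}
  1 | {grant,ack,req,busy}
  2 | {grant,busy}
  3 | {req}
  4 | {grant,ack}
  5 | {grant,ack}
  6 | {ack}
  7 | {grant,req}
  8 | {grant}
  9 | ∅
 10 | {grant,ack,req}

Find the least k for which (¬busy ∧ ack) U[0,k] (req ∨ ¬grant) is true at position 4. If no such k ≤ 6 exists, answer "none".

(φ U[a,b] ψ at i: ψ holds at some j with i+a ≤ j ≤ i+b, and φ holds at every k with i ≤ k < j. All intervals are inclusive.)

2

Need earliest j ≥ 4 with (req ∨ ¬grant), and (¬busy ∧ ack) at every k in [4,j-1].
  j=4: rhs fails.
  j=5: rhs fails.
  j=6: rhs holds; lhs holds on [4,5]. k = 2.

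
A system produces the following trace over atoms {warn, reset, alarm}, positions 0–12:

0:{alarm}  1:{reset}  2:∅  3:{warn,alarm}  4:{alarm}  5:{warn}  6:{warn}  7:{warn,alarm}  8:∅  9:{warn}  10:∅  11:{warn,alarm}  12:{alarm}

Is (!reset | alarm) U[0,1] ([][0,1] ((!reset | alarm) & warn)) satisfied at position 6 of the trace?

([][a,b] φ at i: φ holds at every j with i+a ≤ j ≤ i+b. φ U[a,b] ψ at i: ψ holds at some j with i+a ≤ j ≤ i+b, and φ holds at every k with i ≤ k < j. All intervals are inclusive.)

Holds

Need some j in [6,7] with [][0,1] ((!reset | alarm) & warn), and (!reset | alarm) at every k in [6,j-1].
  j=6: [][0,1] ((!reset | alarm) & warn) holds; no prefix to check → satisfied.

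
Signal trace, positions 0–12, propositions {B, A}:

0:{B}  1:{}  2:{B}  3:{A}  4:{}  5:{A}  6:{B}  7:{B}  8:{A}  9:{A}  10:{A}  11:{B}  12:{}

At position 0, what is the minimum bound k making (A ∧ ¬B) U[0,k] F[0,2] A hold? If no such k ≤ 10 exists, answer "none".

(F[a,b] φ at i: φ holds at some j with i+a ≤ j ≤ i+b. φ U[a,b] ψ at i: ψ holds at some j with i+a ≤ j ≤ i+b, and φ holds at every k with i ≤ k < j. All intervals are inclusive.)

none

Need earliest j ≥ 0 with F[0,2] A, and (A ∧ ¬B) at every k in [0,j-1].
  j=0: rhs fails.
  j=1: rhs holds but lhs fails at k=0.
  j=2: rhs holds but lhs fails at k=0.
  j=3: rhs holds but lhs fails at k=0.
  j=4: rhs holds but lhs fails at k=0.
  j=5: rhs holds but lhs fails at k=0.
  j=6: rhs holds but lhs fails at k=0.
  j=7: rhs holds but lhs fails at k=0.
  j=8: rhs holds but lhs fails at k=0.
  j=9: rhs holds but lhs fails at k=0.
  j=10: rhs holds but lhs fails at k=0.
No witness within the range → none.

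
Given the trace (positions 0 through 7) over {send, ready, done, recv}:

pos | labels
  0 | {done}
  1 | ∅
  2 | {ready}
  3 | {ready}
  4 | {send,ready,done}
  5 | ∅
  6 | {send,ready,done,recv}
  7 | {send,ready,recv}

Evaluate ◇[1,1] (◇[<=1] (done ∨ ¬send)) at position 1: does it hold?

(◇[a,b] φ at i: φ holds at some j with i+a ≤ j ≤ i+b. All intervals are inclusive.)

True

Check ◇[<=1] (done ∨ ¬send) at each j in [2,2]:
  j=2: holds (witness at 2)
Found at j=2 → formula holds.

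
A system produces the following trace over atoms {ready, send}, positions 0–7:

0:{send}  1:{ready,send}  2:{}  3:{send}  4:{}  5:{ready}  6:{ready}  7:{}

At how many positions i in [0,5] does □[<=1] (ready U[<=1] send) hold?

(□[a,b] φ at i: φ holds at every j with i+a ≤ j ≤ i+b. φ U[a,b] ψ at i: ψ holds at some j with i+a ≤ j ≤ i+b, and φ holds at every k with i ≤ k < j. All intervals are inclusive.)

1

Evaluate at each i in [0,5]:
  i=0: ✓ (all of [0,1])
  i=1: ✗ (fails at j=2)
  i=2: ✗ (fails at j=2)
  i=3: ✗ (fails at j=4)
  i=4: ✗ (fails at j=4)
  i=5: ✗ (fails at j=5)
Positions where it holds: {0} → 1.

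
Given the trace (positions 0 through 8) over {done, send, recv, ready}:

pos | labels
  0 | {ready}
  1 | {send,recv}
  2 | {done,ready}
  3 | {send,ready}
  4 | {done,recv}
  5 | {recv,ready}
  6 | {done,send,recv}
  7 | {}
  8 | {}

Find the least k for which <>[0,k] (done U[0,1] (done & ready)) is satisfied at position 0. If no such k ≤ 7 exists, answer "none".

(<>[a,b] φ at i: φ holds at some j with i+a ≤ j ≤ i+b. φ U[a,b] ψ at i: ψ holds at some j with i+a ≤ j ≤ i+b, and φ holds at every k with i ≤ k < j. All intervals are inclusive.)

Scan j = 0,1,… for (done U[0,1] (done & ready)):
  j=0: fails
  j=1: fails
  j=2: holds
First hit at j=2, so smallest k = 2-0 = 2.

2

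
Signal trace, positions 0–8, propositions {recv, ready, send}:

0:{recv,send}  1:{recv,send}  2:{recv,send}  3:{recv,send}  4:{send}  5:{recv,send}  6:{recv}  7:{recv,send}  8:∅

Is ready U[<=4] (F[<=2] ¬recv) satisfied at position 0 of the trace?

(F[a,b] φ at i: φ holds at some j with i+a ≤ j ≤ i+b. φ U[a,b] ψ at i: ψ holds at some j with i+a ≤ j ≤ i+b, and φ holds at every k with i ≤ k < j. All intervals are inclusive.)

Need some j in [0,4] with F[<=2] ¬recv, and ready at every k in [0,j-1].
  j=0: F[<=2] ¬recv — fails (none in [0,2]).
  j=1: F[<=2] ¬recv — fails (none in [1,3]).
  j=2: F[<=2] ¬recv holds, but ready fails at k=0 → not this j.
  j=3: F[<=2] ¬recv holds, but ready fails at k=0 → not this j.
  j=4: F[<=2] ¬recv holds, but ready fails at k=0 → not this j.
No j in the window works → until fails.

Does not hold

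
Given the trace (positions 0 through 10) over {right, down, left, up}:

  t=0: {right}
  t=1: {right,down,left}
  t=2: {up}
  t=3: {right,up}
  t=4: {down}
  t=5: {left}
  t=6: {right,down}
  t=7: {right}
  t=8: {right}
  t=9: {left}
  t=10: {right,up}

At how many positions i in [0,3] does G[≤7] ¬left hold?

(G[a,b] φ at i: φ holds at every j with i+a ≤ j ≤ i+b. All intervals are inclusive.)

Evaluate at each i in [0,3]:
  i=0: ✗ (fails at j=1)
  i=1: ✗ (fails at j=1)
  i=2: ✗ (fails at j=5)
  i=3: ✗ (fails at j=5)
Positions where it holds: {} → 0.

0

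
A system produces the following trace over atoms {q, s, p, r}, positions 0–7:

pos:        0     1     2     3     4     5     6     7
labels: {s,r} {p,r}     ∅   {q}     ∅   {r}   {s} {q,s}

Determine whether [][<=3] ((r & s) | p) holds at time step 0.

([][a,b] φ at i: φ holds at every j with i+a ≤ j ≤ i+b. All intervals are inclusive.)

Check ((r & s) | p) at every j in [0,3]:
  j=0: true
  j=1: true
  j=2: false
  j=3: false
Fails at j=2 → formula fails.

No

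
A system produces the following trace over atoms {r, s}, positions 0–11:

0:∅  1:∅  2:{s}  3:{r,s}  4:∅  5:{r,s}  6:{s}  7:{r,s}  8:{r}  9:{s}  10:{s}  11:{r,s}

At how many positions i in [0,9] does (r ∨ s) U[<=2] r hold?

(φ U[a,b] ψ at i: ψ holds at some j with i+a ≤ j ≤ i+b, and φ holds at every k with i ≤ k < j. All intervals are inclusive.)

Evaluate at each i in [0,9]:
  i=0: ✗ (no rhs in [0,2])
  i=1: ✗ (lhs fails at k=1 before rhs at j=3)
  i=2: ✓ (rhs at j=3; lhs holds on [2,2])
  i=3: ✓ (rhs at j=3)
  i=4: ✗ (lhs fails at k=4 before rhs at j=5)
  i=5: ✓ (rhs at j=5)
  i=6: ✓ (rhs at j=7; lhs holds on [6,6])
  i=7: ✓ (rhs at j=7)
  i=8: ✓ (rhs at j=8)
  i=9: ✓ (rhs at j=11; lhs holds on [9,10])
Positions where it holds: {2, 3, 5, 6, 7, 8, 9} → 7.

7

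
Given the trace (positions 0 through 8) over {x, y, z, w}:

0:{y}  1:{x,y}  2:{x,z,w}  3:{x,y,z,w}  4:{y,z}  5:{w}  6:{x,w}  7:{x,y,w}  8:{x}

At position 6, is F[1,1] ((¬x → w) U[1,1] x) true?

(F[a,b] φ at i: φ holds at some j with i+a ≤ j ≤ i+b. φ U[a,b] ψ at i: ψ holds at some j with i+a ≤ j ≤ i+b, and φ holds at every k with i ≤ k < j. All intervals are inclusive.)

Check ((¬x → w) U[1,1] x) at each j in [7,7]:
  j=7: holds
Found at j=7 → formula holds.

Yes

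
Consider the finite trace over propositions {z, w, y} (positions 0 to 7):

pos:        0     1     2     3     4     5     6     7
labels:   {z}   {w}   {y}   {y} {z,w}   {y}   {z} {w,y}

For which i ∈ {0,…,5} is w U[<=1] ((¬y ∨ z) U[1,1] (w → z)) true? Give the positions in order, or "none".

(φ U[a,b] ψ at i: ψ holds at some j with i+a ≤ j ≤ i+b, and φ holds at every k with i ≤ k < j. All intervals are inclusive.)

Evaluate at each i in [0,5]:
  i=0: ✗ (lhs fails at k=0 before rhs at j=1)
  i=1: ✓ (rhs at j=1)
  i=2: ✗ (no rhs in [2,3])
  i=3: ✗ (lhs fails at k=3 before rhs at j=4)
  i=4: ✓ (rhs at j=4)
  i=5: ✗ (no rhs in [5,6])

1, 4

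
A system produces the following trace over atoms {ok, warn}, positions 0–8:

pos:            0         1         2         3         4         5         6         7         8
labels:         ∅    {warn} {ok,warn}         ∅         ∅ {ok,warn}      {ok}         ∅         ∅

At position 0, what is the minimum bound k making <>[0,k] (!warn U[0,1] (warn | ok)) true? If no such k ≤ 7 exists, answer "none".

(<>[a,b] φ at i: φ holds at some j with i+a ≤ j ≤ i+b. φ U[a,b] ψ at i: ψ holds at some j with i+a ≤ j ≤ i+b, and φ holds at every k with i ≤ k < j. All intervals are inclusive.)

0

Scan j = 0,1,… for (!warn U[0,1] (warn | ok)):
  j=0: holds
First hit at j=0, so smallest k = 0-0 = 0.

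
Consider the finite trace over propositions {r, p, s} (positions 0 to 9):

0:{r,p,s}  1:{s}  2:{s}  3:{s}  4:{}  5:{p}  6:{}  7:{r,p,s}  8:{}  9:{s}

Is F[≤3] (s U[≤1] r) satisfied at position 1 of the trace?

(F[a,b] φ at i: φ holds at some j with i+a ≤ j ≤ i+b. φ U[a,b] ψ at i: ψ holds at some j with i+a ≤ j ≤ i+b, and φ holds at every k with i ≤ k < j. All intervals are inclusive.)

No

Check (s U[≤1] r) at each j in [1,4]:
  j=1: fails
  j=2: fails
  j=3: fails
  j=4: fails
No position in the window satisfies it → formula fails.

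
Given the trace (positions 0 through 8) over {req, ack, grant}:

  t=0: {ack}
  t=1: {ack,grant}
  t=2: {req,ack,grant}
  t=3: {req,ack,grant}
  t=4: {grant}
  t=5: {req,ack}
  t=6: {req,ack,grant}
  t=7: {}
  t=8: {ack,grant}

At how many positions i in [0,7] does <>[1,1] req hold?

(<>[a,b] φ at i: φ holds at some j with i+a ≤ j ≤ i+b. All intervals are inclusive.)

4

Evaluate at each i in [0,7]:
  i=0: ✗ (none in [1,1])
  i=1: ✓ (witness j=2)
  i=2: ✓ (witness j=3)
  i=3: ✗ (none in [4,4])
  i=4: ✓ (witness j=5)
  i=5: ✓ (witness j=6)
  i=6: ✗ (none in [7,7])
  i=7: ✗ (none in [8,8])
Positions where it holds: {1, 2, 4, 5} → 4.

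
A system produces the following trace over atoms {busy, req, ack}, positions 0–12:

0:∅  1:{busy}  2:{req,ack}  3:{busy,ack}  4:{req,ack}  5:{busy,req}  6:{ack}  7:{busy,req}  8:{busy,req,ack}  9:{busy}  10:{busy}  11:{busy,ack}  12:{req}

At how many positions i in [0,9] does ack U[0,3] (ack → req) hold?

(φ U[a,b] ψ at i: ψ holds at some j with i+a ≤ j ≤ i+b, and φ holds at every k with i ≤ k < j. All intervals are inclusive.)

10

Evaluate at each i in [0,9]:
  i=0: ✓ (rhs at j=0)
  i=1: ✓ (rhs at j=1)
  i=2: ✓ (rhs at j=2)
  i=3: ✓ (rhs at j=4; lhs holds on [3,3])
  i=4: ✓ (rhs at j=4)
  i=5: ✓ (rhs at j=5)
  i=6: ✓ (rhs at j=7; lhs holds on [6,6])
  i=7: ✓ (rhs at j=7)
  i=8: ✓ (rhs at j=8)
  i=9: ✓ (rhs at j=9)
Positions where it holds: {0, 1, 2, 3, 4, 5, 6, 7, 8, 9} → 10.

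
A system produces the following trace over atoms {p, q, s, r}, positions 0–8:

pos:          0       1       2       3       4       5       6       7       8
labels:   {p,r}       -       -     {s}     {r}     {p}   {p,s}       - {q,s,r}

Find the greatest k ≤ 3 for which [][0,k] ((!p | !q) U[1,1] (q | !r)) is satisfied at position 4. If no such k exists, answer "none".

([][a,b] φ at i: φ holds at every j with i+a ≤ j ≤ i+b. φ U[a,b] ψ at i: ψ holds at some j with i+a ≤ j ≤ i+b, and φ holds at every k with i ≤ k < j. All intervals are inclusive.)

3

((!p | !q) U[1,1] (q | !r)) must hold from j=4 onward; find where it first fails.
  j=4: holds
  j=5: holds
  j=6: holds
  j=7: holds
Holds through j=7; largest k = 3.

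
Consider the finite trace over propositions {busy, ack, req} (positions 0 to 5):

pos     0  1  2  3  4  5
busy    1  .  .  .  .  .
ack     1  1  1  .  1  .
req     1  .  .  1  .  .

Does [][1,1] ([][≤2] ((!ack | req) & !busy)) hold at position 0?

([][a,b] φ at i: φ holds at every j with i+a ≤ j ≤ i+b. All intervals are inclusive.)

Check [][≤2] ((!ack | req) & !busy) at every j in [1,1]:
  j=1: fails at 1
Fails at j=1 → formula fails.

Does not hold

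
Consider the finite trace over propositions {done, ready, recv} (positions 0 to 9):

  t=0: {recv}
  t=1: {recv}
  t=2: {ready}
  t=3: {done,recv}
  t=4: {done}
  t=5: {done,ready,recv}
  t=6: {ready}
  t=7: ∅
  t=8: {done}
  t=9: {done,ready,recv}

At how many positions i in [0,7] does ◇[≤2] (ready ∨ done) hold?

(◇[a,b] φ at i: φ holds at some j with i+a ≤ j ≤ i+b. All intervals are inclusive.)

Evaluate at each i in [0,7]:
  i=0: ✓ (witness j=2)
  i=1: ✓ (witness j=2)
  i=2: ✓ (witness j=2)
  i=3: ✓ (witness j=3)
  i=4: ✓ (witness j=4)
  i=5: ✓ (witness j=5)
  i=6: ✓ (witness j=6)
  i=7: ✓ (witness j=8)
Positions where it holds: {0, 1, 2, 3, 4, 5, 6, 7} → 8.

8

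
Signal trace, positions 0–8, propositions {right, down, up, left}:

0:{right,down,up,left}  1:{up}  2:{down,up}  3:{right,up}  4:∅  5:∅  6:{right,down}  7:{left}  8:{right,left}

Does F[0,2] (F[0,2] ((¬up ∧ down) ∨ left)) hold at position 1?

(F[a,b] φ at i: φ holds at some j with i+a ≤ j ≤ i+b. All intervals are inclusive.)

False

Check F[0,2] ((¬up ∧ down) ∨ left) at each j in [1,3]:
  j=1: fails (none in [1,3])
  j=2: fails (none in [2,4])
  j=3: fails (none in [3,5])
No position in the window satisfies it → formula fails.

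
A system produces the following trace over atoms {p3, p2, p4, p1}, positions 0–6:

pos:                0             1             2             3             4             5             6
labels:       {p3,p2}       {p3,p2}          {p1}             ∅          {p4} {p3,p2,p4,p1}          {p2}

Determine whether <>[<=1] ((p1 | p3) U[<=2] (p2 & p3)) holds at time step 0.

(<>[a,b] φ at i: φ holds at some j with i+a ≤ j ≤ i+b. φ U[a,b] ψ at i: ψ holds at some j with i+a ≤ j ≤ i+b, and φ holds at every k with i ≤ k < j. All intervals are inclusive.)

Check ((p1 | p3) U[<=2] (p2 & p3)) at each j in [0,1]:
  j=0: holds
  j=1: holds
Found at j=0 → formula holds.

True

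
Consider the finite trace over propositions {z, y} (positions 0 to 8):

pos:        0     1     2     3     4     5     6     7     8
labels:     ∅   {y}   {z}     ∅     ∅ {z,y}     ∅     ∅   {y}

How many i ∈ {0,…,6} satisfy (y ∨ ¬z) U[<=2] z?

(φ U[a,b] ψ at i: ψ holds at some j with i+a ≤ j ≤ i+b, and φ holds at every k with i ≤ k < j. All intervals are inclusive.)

Evaluate at each i in [0,6]:
  i=0: ✓ (rhs at j=2; lhs holds on [0,1])
  i=1: ✓ (rhs at j=2; lhs holds on [1,1])
  i=2: ✓ (rhs at j=2)
  i=3: ✓ (rhs at j=5; lhs holds on [3,4])
  i=4: ✓ (rhs at j=5; lhs holds on [4,4])
  i=5: ✓ (rhs at j=5)
  i=6: ✗ (no rhs in [6,8])
Positions where it holds: {0, 1, 2, 3, 4, 5} → 6.

6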